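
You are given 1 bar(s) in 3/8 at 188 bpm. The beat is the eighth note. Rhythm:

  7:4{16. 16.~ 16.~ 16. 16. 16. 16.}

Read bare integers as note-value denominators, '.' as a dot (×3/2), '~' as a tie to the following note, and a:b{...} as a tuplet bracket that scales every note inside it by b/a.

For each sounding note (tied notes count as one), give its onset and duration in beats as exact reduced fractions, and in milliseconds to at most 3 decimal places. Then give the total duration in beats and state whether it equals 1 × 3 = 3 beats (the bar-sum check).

1) 0.0ms=0b +136.778ms=3/7b
2) 136.778ms=3/7b +410.334ms=9/7b
3) 547.112ms=12/7b +136.778ms=3/7b
4) 683.891ms=15/7b +136.778ms=3/7b
5) 820.669ms=18/7b +136.778ms=3/7b
Σ=3b of 3 (188bpm 3/8) — PASS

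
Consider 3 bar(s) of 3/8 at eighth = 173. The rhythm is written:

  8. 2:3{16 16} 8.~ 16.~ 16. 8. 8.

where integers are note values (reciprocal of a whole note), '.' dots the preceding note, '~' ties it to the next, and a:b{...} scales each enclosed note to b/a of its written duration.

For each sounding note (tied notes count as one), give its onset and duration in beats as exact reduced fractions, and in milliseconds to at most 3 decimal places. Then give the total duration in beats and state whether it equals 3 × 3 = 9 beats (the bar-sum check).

1) 0.0ms=0b +520.231ms=3/2b
2) 520.231ms=3/2b +260.116ms=3/4b
3) 780.347ms=9/4b +260.116ms=3/4b
4) 1040.462ms=3b +1040.462ms=3b
5) 2080.925ms=6b +520.231ms=3/2b
6) 2601.156ms=15/2b +520.231ms=3/2b
Σ=9b of 9 (173bpm 3/8) — PASS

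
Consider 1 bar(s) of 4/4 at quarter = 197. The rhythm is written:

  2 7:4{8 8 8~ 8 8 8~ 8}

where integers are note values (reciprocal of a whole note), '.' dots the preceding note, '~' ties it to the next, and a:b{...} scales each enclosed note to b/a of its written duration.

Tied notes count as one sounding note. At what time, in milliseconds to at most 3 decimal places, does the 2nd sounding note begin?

note 2 onset = 2b = 609.137ms

1. 0.0ms @ 0 + 609.137ms (2)
2. 609.137ms @ 2 + 87.02ms (2/7)
3. 696.157ms @ 16/7 + 87.02ms (2/7)
4. 783.176ms @ 18/7 + 174.039ms (4/7)
5. 957.215ms @ 22/7 + 87.02ms (2/7)
6. 1044.235ms @ 24/7 + 174.039ms (4/7)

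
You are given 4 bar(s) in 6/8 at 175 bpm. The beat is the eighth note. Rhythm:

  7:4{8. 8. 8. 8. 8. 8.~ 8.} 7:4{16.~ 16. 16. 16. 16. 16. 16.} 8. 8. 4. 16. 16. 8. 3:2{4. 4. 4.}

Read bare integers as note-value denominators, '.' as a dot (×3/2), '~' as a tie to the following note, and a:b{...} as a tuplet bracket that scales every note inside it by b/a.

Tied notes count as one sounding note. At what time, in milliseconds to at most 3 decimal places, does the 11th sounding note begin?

1. 0.0ms @ 0 + 293.878ms (6/7)
2. 293.878ms @ 6/7 + 293.878ms (6/7)
3. 587.755ms @ 12/7 + 293.878ms (6/7)
4. 881.633ms @ 18/7 + 293.878ms (6/7)
5. 1175.51ms @ 24/7 + 293.878ms (6/7)
6. 1469.388ms @ 30/7 + 587.755ms (12/7)
7. 2057.143ms @ 6 + 293.878ms (6/7)
8. 2351.02ms @ 48/7 + 146.939ms (3/7)
9. 2497.959ms @ 51/7 + 146.939ms (3/7)
10. 2644.898ms @ 54/7 + 146.939ms (3/7)
11. 2791.837ms @ 57/7 + 146.939ms (3/7)
12. 2938.776ms @ 60/7 + 146.939ms (3/7)
13. 3085.714ms @ 9 + 514.286ms (3/2)
14. 3600.0ms @ 21/2 + 514.286ms (3/2)
15. 4114.286ms @ 12 + 1028.571ms (3)
16. 5142.857ms @ 15 + 257.143ms (3/4)
17. 5400.0ms @ 63/4 + 257.143ms (3/4)
18. 5657.143ms @ 33/2 + 514.286ms (3/2)
19. 6171.429ms @ 18 + 685.714ms (2)
20. 6857.143ms @ 20 + 685.714ms (2)
21. 7542.857ms @ 22 + 685.714ms (2)

note 11 onset = 57/7b = 2791.837ms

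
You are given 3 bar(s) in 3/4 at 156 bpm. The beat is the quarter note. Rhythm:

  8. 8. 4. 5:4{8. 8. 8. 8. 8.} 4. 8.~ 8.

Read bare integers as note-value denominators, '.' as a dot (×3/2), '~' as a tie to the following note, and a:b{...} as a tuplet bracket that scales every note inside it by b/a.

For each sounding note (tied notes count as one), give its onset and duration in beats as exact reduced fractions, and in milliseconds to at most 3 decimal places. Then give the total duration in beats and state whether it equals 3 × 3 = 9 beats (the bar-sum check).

1) 0.0ms=0b +288.462ms=3/4b
2) 288.462ms=3/4b +288.462ms=3/4b
3) 576.923ms=3/2b +576.923ms=3/2b
4) 1153.846ms=3b +230.769ms=3/5b
5) 1384.615ms=18/5b +230.769ms=3/5b
6) 1615.385ms=21/5b +230.769ms=3/5b
7) 1846.154ms=24/5b +230.769ms=3/5b
8) 2076.923ms=27/5b +230.769ms=3/5b
9) 2307.692ms=6b +576.923ms=3/2b
10) 2884.615ms=15/2b +576.923ms=3/2b
Σ=9b of 9 (156bpm 3/4) — PASS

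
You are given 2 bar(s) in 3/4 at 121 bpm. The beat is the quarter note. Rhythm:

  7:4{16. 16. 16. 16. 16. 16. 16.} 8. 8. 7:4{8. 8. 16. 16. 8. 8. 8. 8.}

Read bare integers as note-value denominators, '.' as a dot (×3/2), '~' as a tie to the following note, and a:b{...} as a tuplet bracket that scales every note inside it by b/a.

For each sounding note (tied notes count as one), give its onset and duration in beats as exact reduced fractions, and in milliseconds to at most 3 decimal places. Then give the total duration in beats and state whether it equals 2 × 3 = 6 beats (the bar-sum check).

1) 0.0ms=0b +106.257ms=3/14b
2) 106.257ms=3/14b +106.257ms=3/14b
3) 212.515ms=3/7b +106.257ms=3/14b
4) 318.772ms=9/14b +106.257ms=3/14b
5) 425.03ms=6/7b +106.257ms=3/14b
6) 531.287ms=15/14b +106.257ms=3/14b
7) 637.544ms=9/7b +106.257ms=3/14b
8) 743.802ms=3/2b +371.901ms=3/4b
9) 1115.702ms=9/4b +371.901ms=3/4b
10) 1487.603ms=3b +212.515ms=3/7b
11) 1700.118ms=24/7b +212.515ms=3/7b
12) 1912.633ms=27/7b +106.257ms=3/14b
13) 2018.89ms=57/14b +106.257ms=3/14b
14) 2125.148ms=30/7b +212.515ms=3/7b
15) 2337.662ms=33/7b +212.515ms=3/7b
16) 2550.177ms=36/7b +212.515ms=3/7b
17) 2762.692ms=39/7b +212.515ms=3/7b
Σ=6b of 6 (121bpm 3/4) — PASS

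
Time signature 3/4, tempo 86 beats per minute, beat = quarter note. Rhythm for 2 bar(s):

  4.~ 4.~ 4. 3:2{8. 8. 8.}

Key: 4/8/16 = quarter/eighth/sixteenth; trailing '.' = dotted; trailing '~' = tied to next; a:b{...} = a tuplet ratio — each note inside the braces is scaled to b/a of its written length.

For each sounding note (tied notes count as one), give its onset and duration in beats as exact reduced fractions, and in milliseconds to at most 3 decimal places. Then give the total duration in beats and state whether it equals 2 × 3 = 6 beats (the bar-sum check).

1) 0.0ms=0b +3139.535ms=9/2b
2) 3139.535ms=9/2b +348.837ms=1/2b
3) 3488.372ms=5b +348.837ms=1/2b
4) 3837.209ms=11/2b +348.837ms=1/2b
Σ=6b of 6 (86bpm 3/4) — PASS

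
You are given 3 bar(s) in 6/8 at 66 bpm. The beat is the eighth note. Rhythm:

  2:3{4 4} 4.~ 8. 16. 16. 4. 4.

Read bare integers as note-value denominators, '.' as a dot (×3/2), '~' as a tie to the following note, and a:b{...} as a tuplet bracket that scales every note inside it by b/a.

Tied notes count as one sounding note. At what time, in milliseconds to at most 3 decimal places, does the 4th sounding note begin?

note 4 onset = 21/2b = 9545.455ms

1. 0.0ms @ 0 + 2727.273ms (3)
2. 2727.273ms @ 3 + 2727.273ms (3)
3. 5454.545ms @ 6 + 4090.909ms (9/2)
4. 9545.455ms @ 21/2 + 681.818ms (3/4)
5. 10227.273ms @ 45/4 + 681.818ms (3/4)
6. 10909.091ms @ 12 + 2727.273ms (3)
7. 13636.364ms @ 15 + 2727.273ms (3)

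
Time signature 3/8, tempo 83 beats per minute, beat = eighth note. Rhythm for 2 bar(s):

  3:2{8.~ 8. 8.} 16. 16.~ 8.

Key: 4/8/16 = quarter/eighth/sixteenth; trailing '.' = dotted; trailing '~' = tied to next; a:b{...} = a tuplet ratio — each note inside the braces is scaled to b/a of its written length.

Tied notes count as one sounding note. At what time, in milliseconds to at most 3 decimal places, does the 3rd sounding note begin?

1. 0.0ms @ 0 + 1445.783ms (2)
2. 1445.783ms @ 2 + 722.892ms (1)
3. 2168.675ms @ 3 + 542.169ms (3/4)
4. 2710.843ms @ 15/4 + 1626.506ms (9/4)

note 3 onset = 3b = 2168.675ms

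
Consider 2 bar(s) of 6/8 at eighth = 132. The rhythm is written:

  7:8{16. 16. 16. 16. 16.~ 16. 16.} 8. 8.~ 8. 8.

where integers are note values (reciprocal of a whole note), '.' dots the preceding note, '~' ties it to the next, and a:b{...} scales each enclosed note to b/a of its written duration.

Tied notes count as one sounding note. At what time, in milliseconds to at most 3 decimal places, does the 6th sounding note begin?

1. 0.0ms @ 0 + 389.61ms (6/7)
2. 389.61ms @ 6/7 + 389.61ms (6/7)
3. 779.221ms @ 12/7 + 389.61ms (6/7)
4. 1168.831ms @ 18/7 + 389.61ms (6/7)
5. 1558.442ms @ 24/7 + 779.221ms (12/7)
6. 2337.662ms @ 36/7 + 389.61ms (6/7)
7. 2727.273ms @ 6 + 681.818ms (3/2)
8. 3409.091ms @ 15/2 + 1363.636ms (3)
9. 4772.727ms @ 21/2 + 681.818ms (3/2)

note 6 onset = 36/7b = 2337.662ms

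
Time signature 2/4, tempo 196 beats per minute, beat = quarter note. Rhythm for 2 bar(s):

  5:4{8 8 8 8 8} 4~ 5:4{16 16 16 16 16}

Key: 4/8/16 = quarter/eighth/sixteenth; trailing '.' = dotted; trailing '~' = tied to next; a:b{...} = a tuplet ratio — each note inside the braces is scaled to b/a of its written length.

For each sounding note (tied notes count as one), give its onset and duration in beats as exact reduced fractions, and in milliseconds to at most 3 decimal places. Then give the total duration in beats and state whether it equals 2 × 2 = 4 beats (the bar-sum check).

1) 0.0ms=0b +122.449ms=2/5b
2) 122.449ms=2/5b +122.449ms=2/5b
3) 244.898ms=4/5b +122.449ms=2/5b
4) 367.347ms=6/5b +122.449ms=2/5b
5) 489.796ms=8/5b +122.449ms=2/5b
6) 612.245ms=2b +367.347ms=6/5b
7) 979.592ms=16/5b +61.224ms=1/5b
8) 1040.816ms=17/5b +61.224ms=1/5b
9) 1102.041ms=18/5b +61.224ms=1/5b
10) 1163.265ms=19/5b +61.224ms=1/5b
Σ=4b of 4 (196bpm 2/4) — PASS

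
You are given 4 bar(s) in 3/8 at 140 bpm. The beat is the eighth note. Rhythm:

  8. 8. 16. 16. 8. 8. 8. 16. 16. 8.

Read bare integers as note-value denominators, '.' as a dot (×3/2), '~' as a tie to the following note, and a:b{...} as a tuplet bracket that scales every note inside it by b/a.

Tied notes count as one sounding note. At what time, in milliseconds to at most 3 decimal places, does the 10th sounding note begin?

note 10 onset = 21/2b = 4500.0ms

1. 0.0ms @ 0 + 642.857ms (3/2)
2. 642.857ms @ 3/2 + 642.857ms (3/2)
3. 1285.714ms @ 3 + 321.429ms (3/4)
4. 1607.143ms @ 15/4 + 321.429ms (3/4)
5. 1928.571ms @ 9/2 + 642.857ms (3/2)
6. 2571.429ms @ 6 + 642.857ms (3/2)
7. 3214.286ms @ 15/2 + 642.857ms (3/2)
8. 3857.143ms @ 9 + 321.429ms (3/4)
9. 4178.571ms @ 39/4 + 321.429ms (3/4)
10. 4500.0ms @ 21/2 + 642.857ms (3/2)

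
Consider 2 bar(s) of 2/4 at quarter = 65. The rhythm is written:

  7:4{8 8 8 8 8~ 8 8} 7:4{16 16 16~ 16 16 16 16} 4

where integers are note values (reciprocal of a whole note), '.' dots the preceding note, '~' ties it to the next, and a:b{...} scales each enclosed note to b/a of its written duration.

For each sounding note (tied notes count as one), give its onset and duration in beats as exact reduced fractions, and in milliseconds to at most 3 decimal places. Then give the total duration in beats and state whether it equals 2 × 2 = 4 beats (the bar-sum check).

1) 0.0ms=0b +263.736ms=2/7b
2) 263.736ms=2/7b +263.736ms=2/7b
3) 527.473ms=4/7b +263.736ms=2/7b
4) 791.209ms=6/7b +263.736ms=2/7b
5) 1054.945ms=8/7b +527.473ms=4/7b
6) 1582.418ms=12/7b +263.736ms=2/7b
7) 1846.154ms=2b +131.868ms=1/7b
8) 1978.022ms=15/7b +131.868ms=1/7b
9) 2109.89ms=16/7b +263.736ms=2/7b
10) 2373.626ms=18/7b +131.868ms=1/7b
11) 2505.495ms=19/7b +131.868ms=1/7b
12) 2637.363ms=20/7b +131.868ms=1/7b
13) 2769.231ms=3b +923.077ms=1b
Σ=4b of 4 (65bpm 2/4) — PASS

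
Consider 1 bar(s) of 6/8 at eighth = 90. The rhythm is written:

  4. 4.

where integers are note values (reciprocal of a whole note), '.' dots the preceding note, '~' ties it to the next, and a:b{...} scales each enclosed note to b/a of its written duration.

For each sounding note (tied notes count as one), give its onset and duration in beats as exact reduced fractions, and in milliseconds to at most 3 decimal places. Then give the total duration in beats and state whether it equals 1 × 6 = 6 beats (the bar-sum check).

1) 0.0ms=0b +2000.0ms=3b
2) 2000.0ms=3b +2000.0ms=3b
Σ=6b of 6 (90bpm 6/8) — PASS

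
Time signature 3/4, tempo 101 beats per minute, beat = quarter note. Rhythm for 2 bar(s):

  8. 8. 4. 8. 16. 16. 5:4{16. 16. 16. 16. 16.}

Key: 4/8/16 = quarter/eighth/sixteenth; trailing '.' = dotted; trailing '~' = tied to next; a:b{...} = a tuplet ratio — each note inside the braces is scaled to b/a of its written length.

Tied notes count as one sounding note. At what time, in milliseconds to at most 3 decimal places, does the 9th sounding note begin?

1. 0.0ms @ 0 + 445.545ms (3/4)
2. 445.545ms @ 3/4 + 445.545ms (3/4)
3. 891.089ms @ 3/2 + 891.089ms (3/2)
4. 1782.178ms @ 3 + 445.545ms (3/4)
5. 2227.723ms @ 15/4 + 222.772ms (3/8)
6. 2450.495ms @ 33/8 + 222.772ms (3/8)
7. 2673.267ms @ 9/2 + 178.218ms (3/10)
8. 2851.485ms @ 24/5 + 178.218ms (3/10)
9. 3029.703ms @ 51/10 + 178.218ms (3/10)
10. 3207.921ms @ 27/5 + 178.218ms (3/10)
11. 3386.139ms @ 57/10 + 178.218ms (3/10)

note 9 onset = 51/10b = 3029.703ms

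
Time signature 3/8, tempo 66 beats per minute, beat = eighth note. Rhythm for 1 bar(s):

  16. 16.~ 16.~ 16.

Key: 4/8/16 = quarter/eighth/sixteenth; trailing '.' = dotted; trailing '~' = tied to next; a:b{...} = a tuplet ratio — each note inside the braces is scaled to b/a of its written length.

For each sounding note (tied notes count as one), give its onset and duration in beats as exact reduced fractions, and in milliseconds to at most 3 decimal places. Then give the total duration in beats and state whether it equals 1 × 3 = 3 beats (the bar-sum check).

1) 0.0ms=0b +681.818ms=3/4b
2) 681.818ms=3/4b +2045.455ms=9/4b
Σ=3b of 3 (66bpm 3/8) — PASS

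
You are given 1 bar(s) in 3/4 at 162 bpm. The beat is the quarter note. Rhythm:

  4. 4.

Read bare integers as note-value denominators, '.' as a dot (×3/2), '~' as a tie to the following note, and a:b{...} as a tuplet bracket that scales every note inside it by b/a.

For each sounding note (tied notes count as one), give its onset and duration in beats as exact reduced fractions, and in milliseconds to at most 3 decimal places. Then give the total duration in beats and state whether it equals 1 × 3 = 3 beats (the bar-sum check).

1) 0.0ms=0b +555.556ms=3/2b
2) 555.556ms=3/2b +555.556ms=3/2b
Σ=3b of 3 (162bpm 3/4) — PASS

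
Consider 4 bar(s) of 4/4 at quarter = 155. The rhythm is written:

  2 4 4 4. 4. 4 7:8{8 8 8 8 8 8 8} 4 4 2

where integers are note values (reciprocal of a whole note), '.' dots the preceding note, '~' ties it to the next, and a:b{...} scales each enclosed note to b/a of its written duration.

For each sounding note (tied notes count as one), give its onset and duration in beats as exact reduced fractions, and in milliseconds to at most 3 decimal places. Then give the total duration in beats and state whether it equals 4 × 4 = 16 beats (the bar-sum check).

1) 0.0ms=0b +774.194ms=2b
2) 774.194ms=2b +387.097ms=1b
3) 1161.29ms=3b +387.097ms=1b
4) 1548.387ms=4b +580.645ms=3/2b
5) 2129.032ms=11/2b +580.645ms=3/2b
6) 2709.677ms=7b +387.097ms=1b
7) 3096.774ms=8b +221.198ms=4/7b
8) 3317.972ms=60/7b +221.198ms=4/7b
9) 3539.171ms=64/7b +221.198ms=4/7b
10) 3760.369ms=68/7b +221.198ms=4/7b
11) 3981.567ms=72/7b +221.198ms=4/7b
12) 4202.765ms=76/7b +221.198ms=4/7b
13) 4423.963ms=80/7b +221.198ms=4/7b
14) 4645.161ms=12b +387.097ms=1b
15) 5032.258ms=13b +387.097ms=1b
16) 5419.355ms=14b +774.194ms=2b
Σ=16b of 16 (155bpm 4/4) — PASS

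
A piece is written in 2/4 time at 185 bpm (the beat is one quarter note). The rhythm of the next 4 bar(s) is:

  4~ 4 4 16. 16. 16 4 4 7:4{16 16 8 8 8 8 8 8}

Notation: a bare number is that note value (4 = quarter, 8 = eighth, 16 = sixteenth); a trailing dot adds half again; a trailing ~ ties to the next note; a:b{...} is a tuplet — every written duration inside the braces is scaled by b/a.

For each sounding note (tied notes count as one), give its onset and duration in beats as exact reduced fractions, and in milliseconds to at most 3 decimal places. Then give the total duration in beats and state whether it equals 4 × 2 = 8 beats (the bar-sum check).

1) 0.0ms=0b +648.649ms=2b
2) 648.649ms=2b +324.324ms=1b
3) 972.973ms=3b +121.622ms=3/8b
4) 1094.595ms=27/8b +121.622ms=3/8b
5) 1216.216ms=15/4b +81.081ms=1/4b
6) 1297.297ms=4b +324.324ms=1b
7) 1621.622ms=5b +324.324ms=1b
8) 1945.946ms=6b +46.332ms=1/7b
9) 1992.278ms=43/7b +46.332ms=1/7b
10) 2038.61ms=44/7b +92.664ms=2/7b
11) 2131.274ms=46/7b +92.664ms=2/7b
12) 2223.938ms=48/7b +92.664ms=2/7b
13) 2316.602ms=50/7b +92.664ms=2/7b
14) 2409.266ms=52/7b +92.664ms=2/7b
15) 2501.931ms=54/7b +92.664ms=2/7b
Σ=8b of 8 (185bpm 2/4) — PASS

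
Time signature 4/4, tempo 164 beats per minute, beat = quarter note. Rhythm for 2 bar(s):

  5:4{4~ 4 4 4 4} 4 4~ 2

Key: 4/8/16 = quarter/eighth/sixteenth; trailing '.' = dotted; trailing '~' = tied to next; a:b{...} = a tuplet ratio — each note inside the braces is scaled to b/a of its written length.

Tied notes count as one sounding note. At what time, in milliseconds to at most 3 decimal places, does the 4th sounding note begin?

note 4 onset = 16/5b = 1170.732ms

1. 0.0ms @ 0 + 585.366ms (8/5)
2. 585.366ms @ 8/5 + 292.683ms (4/5)
3. 878.049ms @ 12/5 + 292.683ms (4/5)
4. 1170.732ms @ 16/5 + 292.683ms (4/5)
5. 1463.415ms @ 4 + 365.854ms (1)
6. 1829.268ms @ 5 + 1097.561ms (3)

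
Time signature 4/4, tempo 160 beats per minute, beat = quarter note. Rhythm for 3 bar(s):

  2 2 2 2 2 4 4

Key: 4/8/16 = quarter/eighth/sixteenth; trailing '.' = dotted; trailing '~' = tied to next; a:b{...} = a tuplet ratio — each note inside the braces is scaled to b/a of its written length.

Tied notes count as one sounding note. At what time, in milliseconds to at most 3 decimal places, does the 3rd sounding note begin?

note 3 onset = 4b = 1500.0ms

1. 0.0ms @ 0 + 750.0ms (2)
2. 750.0ms @ 2 + 750.0ms (2)
3. 1500.0ms @ 4 + 750.0ms (2)
4. 2250.0ms @ 6 + 750.0ms (2)
5. 3000.0ms @ 8 + 750.0ms (2)
6. 3750.0ms @ 10 + 375.0ms (1)
7. 4125.0ms @ 11 + 375.0ms (1)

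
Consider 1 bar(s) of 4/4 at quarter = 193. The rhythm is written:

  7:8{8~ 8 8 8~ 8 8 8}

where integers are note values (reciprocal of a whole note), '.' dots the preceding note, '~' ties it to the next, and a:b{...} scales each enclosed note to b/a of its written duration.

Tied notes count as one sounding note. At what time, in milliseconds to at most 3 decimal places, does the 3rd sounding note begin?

1. 0.0ms @ 0 + 355.292ms (8/7)
2. 355.292ms @ 8/7 + 177.646ms (4/7)
3. 532.939ms @ 12/7 + 355.292ms (8/7)
4. 888.231ms @ 20/7 + 177.646ms (4/7)
5. 1065.877ms @ 24/7 + 177.646ms (4/7)

note 3 onset = 12/7b = 532.939ms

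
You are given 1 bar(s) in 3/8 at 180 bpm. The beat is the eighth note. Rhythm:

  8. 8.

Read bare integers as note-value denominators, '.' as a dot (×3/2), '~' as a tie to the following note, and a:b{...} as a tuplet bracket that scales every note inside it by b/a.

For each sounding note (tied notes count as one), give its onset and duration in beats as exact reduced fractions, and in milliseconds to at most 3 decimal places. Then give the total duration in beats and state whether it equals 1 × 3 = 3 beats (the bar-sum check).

1) 0.0ms=0b +500.0ms=3/2b
2) 500.0ms=3/2b +500.0ms=3/2b
Σ=3b of 3 (180bpm 3/8) — PASS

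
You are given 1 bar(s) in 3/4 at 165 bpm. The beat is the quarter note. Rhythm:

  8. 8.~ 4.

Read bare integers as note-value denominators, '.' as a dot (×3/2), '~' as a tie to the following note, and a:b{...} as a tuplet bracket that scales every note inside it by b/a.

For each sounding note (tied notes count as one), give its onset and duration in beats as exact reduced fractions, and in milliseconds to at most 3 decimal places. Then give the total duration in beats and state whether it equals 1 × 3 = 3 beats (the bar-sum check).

1) 0.0ms=0b +272.727ms=3/4b
2) 272.727ms=3/4b +818.182ms=9/4b
Σ=3b of 3 (165bpm 3/4) — PASS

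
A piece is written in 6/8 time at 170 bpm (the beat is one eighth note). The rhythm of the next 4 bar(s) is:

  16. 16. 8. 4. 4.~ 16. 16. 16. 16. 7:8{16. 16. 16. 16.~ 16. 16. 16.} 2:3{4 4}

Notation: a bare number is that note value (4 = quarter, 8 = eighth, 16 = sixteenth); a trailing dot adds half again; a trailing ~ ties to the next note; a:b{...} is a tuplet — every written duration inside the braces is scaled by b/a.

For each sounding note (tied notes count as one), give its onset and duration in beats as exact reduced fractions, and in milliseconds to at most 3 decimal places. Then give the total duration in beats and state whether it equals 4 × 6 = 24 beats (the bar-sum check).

1) 0.0ms=0b +264.706ms=3/4b
2) 264.706ms=3/4b +264.706ms=3/4b
3) 529.412ms=3/2b +529.412ms=3/2b
4) 1058.824ms=3b +1058.824ms=3b
5) 2117.647ms=6b +1323.529ms=15/4b
6) 3441.176ms=39/4b +264.706ms=3/4b
7) 3705.882ms=21/2b +264.706ms=3/4b
8) 3970.588ms=45/4b +264.706ms=3/4b
9) 4235.294ms=12b +302.521ms=6/7b
10) 4537.815ms=90/7b +302.521ms=6/7b
11) 4840.336ms=96/7b +302.521ms=6/7b
12) 5142.857ms=102/7b +605.042ms=12/7b
13) 5747.899ms=114/7b +302.521ms=6/7b
14) 6050.42ms=120/7b +302.521ms=6/7b
15) 6352.941ms=18b +1058.824ms=3b
16) 7411.765ms=21b +1058.824ms=3b
Σ=24b of 24 (170bpm 6/8) — PASS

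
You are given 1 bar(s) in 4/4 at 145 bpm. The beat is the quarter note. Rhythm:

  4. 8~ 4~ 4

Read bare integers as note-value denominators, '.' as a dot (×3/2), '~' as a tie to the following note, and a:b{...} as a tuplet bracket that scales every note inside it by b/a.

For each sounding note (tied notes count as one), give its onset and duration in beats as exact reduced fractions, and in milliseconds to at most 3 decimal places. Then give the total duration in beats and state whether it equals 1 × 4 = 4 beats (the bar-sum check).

1) 0.0ms=0b +620.69ms=3/2b
2) 620.69ms=3/2b +1034.483ms=5/2b
Σ=4b of 4 (145bpm 4/4) — PASS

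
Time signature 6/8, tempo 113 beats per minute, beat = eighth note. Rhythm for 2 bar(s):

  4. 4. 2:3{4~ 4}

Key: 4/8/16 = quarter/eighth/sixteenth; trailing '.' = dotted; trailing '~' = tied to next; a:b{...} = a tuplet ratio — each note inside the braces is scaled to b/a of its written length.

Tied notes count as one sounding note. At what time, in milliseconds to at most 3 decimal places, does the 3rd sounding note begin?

1. 0.0ms @ 0 + 1592.92ms (3)
2. 1592.92ms @ 3 + 1592.92ms (3)
3. 3185.841ms @ 6 + 3185.841ms (6)

note 3 onset = 6b = 3185.841ms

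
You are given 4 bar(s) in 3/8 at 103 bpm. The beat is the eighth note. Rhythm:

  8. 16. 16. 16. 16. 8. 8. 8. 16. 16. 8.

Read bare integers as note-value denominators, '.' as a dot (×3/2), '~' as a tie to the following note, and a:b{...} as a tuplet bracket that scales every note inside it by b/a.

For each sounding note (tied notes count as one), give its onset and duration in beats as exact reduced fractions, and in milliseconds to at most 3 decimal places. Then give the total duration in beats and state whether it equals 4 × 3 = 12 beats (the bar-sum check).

1) 0.0ms=0b +873.786ms=3/2b
2) 873.786ms=3/2b +436.893ms=3/4b
3) 1310.68ms=9/4b +436.893ms=3/4b
4) 1747.573ms=3b +436.893ms=3/4b
5) 2184.466ms=15/4b +436.893ms=3/4b
6) 2621.359ms=9/2b +873.786ms=3/2b
7) 3495.146ms=6b +873.786ms=3/2b
8) 4368.932ms=15/2b +873.786ms=3/2b
9) 5242.718ms=9b +436.893ms=3/4b
10) 5679.612ms=39/4b +436.893ms=3/4b
11) 6116.505ms=21/2b +873.786ms=3/2b
Σ=12b of 12 (103bpm 3/8) — PASS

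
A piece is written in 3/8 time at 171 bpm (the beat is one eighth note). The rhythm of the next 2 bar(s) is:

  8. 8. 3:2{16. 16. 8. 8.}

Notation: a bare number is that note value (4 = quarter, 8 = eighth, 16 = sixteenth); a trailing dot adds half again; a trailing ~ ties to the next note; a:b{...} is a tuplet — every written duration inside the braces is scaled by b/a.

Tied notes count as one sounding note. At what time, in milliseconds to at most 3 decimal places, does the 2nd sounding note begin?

note 2 onset = 3/2b = 526.316ms

1. 0.0ms @ 0 + 526.316ms (3/2)
2. 526.316ms @ 3/2 + 526.316ms (3/2)
3. 1052.632ms @ 3 + 175.439ms (1/2)
4. 1228.07ms @ 7/2 + 175.439ms (1/2)
5. 1403.509ms @ 4 + 350.877ms (1)
6. 1754.386ms @ 5 + 350.877ms (1)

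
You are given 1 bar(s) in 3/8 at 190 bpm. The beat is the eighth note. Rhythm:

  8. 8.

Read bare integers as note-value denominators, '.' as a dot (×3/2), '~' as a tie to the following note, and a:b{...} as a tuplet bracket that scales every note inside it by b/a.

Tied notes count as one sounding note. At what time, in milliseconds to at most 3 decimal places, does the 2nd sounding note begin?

note 2 onset = 3/2b = 473.684ms

1. 0.0ms @ 0 + 473.684ms (3/2)
2. 473.684ms @ 3/2 + 473.684ms (3/2)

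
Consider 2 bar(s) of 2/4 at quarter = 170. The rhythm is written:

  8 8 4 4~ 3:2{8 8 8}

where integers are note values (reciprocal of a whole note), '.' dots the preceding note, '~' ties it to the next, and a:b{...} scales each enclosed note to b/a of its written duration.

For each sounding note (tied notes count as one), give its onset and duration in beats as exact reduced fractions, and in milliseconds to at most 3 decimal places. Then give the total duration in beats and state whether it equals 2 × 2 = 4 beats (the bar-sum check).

1) 0.0ms=0b +176.471ms=1/2b
2) 176.471ms=1/2b +176.471ms=1/2b
3) 352.941ms=1b +352.941ms=1b
4) 705.882ms=2b +470.588ms=4/3b
5) 1176.471ms=10/3b +117.647ms=1/3b
6) 1294.118ms=11/3b +117.647ms=1/3b
Σ=4b of 4 (170bpm 2/4) — PASS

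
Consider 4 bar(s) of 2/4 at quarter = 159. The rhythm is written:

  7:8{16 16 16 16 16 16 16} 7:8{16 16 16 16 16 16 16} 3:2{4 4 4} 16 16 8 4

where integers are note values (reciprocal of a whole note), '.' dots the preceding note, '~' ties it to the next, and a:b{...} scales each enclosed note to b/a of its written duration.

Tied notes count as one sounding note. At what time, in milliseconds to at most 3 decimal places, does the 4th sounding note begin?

note 4 onset = 6/7b = 323.45ms

1. 0.0ms @ 0 + 107.817ms (2/7)
2. 107.817ms @ 2/7 + 107.817ms (2/7)
3. 215.633ms @ 4/7 + 107.817ms (2/7)
4. 323.45ms @ 6/7 + 107.817ms (2/7)
5. 431.267ms @ 8/7 + 107.817ms (2/7)
6. 539.084ms @ 10/7 + 107.817ms (2/7)
7. 646.9ms @ 12/7 + 107.817ms (2/7)
8. 754.717ms @ 2 + 107.817ms (2/7)
9. 862.534ms @ 16/7 + 107.817ms (2/7)
10. 970.35ms @ 18/7 + 107.817ms (2/7)
11. 1078.167ms @ 20/7 + 107.817ms (2/7)
12. 1185.984ms @ 22/7 + 107.817ms (2/7)
13. 1293.801ms @ 24/7 + 107.817ms (2/7)
14. 1401.617ms @ 26/7 + 107.817ms (2/7)
15. 1509.434ms @ 4 + 251.572ms (2/3)
16. 1761.006ms @ 14/3 + 251.572ms (2/3)
17. 2012.579ms @ 16/3 + 251.572ms (2/3)
18. 2264.151ms @ 6 + 94.34ms (1/4)
19. 2358.491ms @ 25/4 + 94.34ms (1/4)
20. 2452.83ms @ 13/2 + 188.679ms (1/2)
21. 2641.509ms @ 7 + 377.358ms (1)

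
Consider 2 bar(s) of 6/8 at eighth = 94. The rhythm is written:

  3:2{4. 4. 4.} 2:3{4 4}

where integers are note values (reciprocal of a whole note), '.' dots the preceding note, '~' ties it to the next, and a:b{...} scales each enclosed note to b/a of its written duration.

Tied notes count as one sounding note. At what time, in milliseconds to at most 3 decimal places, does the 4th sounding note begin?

note 4 onset = 6b = 3829.787ms

1. 0.0ms @ 0 + 1276.596ms (2)
2. 1276.596ms @ 2 + 1276.596ms (2)
3. 2553.191ms @ 4 + 1276.596ms (2)
4. 3829.787ms @ 6 + 1914.894ms (3)
5. 5744.681ms @ 9 + 1914.894ms (3)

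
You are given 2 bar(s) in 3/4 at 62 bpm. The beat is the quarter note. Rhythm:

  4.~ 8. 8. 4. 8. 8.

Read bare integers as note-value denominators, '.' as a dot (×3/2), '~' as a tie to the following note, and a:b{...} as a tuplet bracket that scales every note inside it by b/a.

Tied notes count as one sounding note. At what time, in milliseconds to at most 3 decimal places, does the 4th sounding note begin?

note 4 onset = 9/2b = 4354.839ms

1. 0.0ms @ 0 + 2177.419ms (9/4)
2. 2177.419ms @ 9/4 + 725.806ms (3/4)
3. 2903.226ms @ 3 + 1451.613ms (3/2)
4. 4354.839ms @ 9/2 + 725.806ms (3/4)
5. 5080.645ms @ 21/4 + 725.806ms (3/4)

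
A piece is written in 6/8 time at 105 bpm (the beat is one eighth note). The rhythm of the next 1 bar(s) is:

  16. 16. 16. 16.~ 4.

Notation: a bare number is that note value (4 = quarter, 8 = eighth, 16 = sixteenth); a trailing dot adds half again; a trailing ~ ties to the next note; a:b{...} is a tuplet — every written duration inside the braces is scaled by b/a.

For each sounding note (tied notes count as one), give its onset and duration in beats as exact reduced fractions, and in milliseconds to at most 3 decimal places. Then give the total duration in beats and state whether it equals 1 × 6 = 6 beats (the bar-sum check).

1) 0.0ms=0b +428.571ms=3/4b
2) 428.571ms=3/4b +428.571ms=3/4b
3) 857.143ms=3/2b +428.571ms=3/4b
4) 1285.714ms=9/4b +2142.857ms=15/4b
Σ=6b of 6 (105bpm 6/8) — PASS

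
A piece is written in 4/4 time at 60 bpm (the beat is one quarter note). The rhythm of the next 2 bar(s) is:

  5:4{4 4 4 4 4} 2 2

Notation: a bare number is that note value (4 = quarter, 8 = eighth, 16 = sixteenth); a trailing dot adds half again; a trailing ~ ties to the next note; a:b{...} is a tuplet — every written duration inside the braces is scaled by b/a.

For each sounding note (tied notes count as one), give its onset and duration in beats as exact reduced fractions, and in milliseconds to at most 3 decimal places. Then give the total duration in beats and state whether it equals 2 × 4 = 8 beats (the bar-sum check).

1) 0.0ms=0b +800.0ms=4/5b
2) 800.0ms=4/5b +800.0ms=4/5b
3) 1600.0ms=8/5b +800.0ms=4/5b
4) 2400.0ms=12/5b +800.0ms=4/5b
5) 3200.0ms=16/5b +800.0ms=4/5b
6) 4000.0ms=4b +2000.0ms=2b
7) 6000.0ms=6b +2000.0ms=2b
Σ=8b of 8 (60bpm 4/4) — PASS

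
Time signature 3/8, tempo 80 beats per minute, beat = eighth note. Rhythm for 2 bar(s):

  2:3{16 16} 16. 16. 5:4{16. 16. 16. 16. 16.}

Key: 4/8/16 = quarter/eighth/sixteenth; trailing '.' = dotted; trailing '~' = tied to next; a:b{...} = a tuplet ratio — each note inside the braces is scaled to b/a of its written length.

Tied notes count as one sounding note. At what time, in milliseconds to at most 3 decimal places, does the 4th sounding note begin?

1. 0.0ms @ 0 + 562.5ms (3/4)
2. 562.5ms @ 3/4 + 562.5ms (3/4)
3. 1125.0ms @ 3/2 + 562.5ms (3/4)
4. 1687.5ms @ 9/4 + 562.5ms (3/4)
5. 2250.0ms @ 3 + 450.0ms (3/5)
6. 2700.0ms @ 18/5 + 450.0ms (3/5)
7. 3150.0ms @ 21/5 + 450.0ms (3/5)
8. 3600.0ms @ 24/5 + 450.0ms (3/5)
9. 4050.0ms @ 27/5 + 450.0ms (3/5)

note 4 onset = 9/4b = 1687.5ms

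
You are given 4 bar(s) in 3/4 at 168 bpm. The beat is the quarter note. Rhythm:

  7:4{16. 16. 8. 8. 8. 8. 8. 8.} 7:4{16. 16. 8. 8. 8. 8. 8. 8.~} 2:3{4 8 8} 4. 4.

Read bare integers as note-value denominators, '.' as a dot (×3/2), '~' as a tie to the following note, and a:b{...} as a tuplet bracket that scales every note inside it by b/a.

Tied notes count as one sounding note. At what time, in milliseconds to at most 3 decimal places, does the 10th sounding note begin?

note 10 onset = 45/14b = 1147.959ms

1. 0.0ms @ 0 + 76.531ms (3/14)
2. 76.531ms @ 3/14 + 76.531ms (3/14)
3. 153.061ms @ 3/7 + 153.061ms (3/7)
4. 306.122ms @ 6/7 + 153.061ms (3/7)
5. 459.184ms @ 9/7 + 153.061ms (3/7)
6. 612.245ms @ 12/7 + 153.061ms (3/7)
7. 765.306ms @ 15/7 + 153.061ms (3/7)
8. 918.367ms @ 18/7 + 153.061ms (3/7)
9. 1071.429ms @ 3 + 76.531ms (3/14)
10. 1147.959ms @ 45/14 + 76.531ms (3/14)
11. 1224.49ms @ 24/7 + 153.061ms (3/7)
12. 1377.551ms @ 27/7 + 153.061ms (3/7)
13. 1530.612ms @ 30/7 + 153.061ms (3/7)
14. 1683.673ms @ 33/7 + 153.061ms (3/7)
15. 1836.735ms @ 36/7 + 153.061ms (3/7)
16. 1989.796ms @ 39/7 + 688.776ms (27/14)
17. 2678.571ms @ 15/2 + 267.857ms (3/4)
18. 2946.429ms @ 33/4 + 267.857ms (3/4)
19. 3214.286ms @ 9 + 535.714ms (3/2)
20. 3750.0ms @ 21/2 + 535.714ms (3/2)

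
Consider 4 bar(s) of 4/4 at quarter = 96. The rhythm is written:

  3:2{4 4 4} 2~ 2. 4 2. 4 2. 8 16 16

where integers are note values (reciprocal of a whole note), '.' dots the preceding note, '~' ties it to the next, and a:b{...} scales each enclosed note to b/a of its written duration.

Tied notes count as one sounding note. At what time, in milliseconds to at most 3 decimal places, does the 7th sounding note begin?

note 7 onset = 11b = 6875.0ms

1. 0.0ms @ 0 + 416.667ms (2/3)
2. 416.667ms @ 2/3 + 416.667ms (2/3)
3. 833.333ms @ 4/3 + 416.667ms (2/3)
4. 1250.0ms @ 2 + 3125.0ms (5)
5. 4375.0ms @ 7 + 625.0ms (1)
6. 5000.0ms @ 8 + 1875.0ms (3)
7. 6875.0ms @ 11 + 625.0ms (1)
8. 7500.0ms @ 12 + 1875.0ms (3)
9. 9375.0ms @ 15 + 312.5ms (1/2)
10. 9687.5ms @ 31/2 + 156.25ms (1/4)
11. 9843.75ms @ 63/4 + 156.25ms (1/4)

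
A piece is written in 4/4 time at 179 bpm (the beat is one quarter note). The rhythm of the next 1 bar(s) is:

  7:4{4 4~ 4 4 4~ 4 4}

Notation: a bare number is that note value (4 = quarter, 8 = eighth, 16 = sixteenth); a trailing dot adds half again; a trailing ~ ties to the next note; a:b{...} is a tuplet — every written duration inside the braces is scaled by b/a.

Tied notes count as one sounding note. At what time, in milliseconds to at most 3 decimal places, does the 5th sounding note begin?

1. 0.0ms @ 0 + 191.54ms (4/7)
2. 191.54ms @ 4/7 + 383.081ms (8/7)
3. 574.621ms @ 12/7 + 191.54ms (4/7)
4. 766.161ms @ 16/7 + 383.081ms (8/7)
5. 1149.242ms @ 24/7 + 191.54ms (4/7)

note 5 onset = 24/7b = 1149.242ms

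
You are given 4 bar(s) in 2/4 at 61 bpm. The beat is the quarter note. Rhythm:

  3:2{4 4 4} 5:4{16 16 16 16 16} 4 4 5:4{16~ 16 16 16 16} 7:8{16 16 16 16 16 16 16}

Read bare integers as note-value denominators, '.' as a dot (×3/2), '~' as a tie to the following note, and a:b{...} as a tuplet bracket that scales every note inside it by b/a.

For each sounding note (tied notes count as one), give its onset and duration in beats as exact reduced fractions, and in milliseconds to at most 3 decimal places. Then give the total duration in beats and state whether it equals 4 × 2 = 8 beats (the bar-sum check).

1) 0.0ms=0b +655.738ms=2/3b
2) 655.738ms=2/3b +655.738ms=2/3b
3) 1311.475ms=4/3b +655.738ms=2/3b
4) 1967.213ms=2b +196.721ms=1/5b
5) 2163.934ms=11/5b +196.721ms=1/5b
6) 2360.656ms=12/5b +196.721ms=1/5b
7) 2557.377ms=13/5b +196.721ms=1/5b
8) 2754.098ms=14/5b +196.721ms=1/5b
9) 2950.82ms=3b +983.607ms=1b
10) 3934.426ms=4b +983.607ms=1b
11) 4918.033ms=5b +393.443ms=2/5b
12) 5311.475ms=27/5b +196.721ms=1/5b
13) 5508.197ms=28/5b +196.721ms=1/5b
14) 5704.918ms=29/5b +196.721ms=1/5b
15) 5901.639ms=6b +281.03ms=2/7b
16) 6182.67ms=44/7b +281.03ms=2/7b
17) 6463.7ms=46/7b +281.03ms=2/7b
18) 6744.731ms=48/7b +281.03ms=2/7b
19) 7025.761ms=50/7b +281.03ms=2/7b
20) 7306.792ms=52/7b +281.03ms=2/7b
21) 7587.822ms=54/7b +281.03ms=2/7b
Σ=8b of 8 (61bpm 2/4) — PASS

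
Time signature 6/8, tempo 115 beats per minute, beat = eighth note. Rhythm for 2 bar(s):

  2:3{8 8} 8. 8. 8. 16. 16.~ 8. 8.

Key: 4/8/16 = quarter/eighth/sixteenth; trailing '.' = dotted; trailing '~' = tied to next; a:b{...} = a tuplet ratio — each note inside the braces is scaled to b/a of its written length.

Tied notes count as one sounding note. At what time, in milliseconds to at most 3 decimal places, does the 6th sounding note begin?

1. 0.0ms @ 0 + 782.609ms (3/2)
2. 782.609ms @ 3/2 + 782.609ms (3/2)
3. 1565.217ms @ 3 + 782.609ms (3/2)
4. 2347.826ms @ 9/2 + 782.609ms (3/2)
5. 3130.435ms @ 6 + 782.609ms (3/2)
6. 3913.043ms @ 15/2 + 391.304ms (3/4)
7. 4304.348ms @ 33/4 + 1173.913ms (9/4)
8. 5478.261ms @ 21/2 + 782.609ms (3/2)

note 6 onset = 15/2b = 3913.043ms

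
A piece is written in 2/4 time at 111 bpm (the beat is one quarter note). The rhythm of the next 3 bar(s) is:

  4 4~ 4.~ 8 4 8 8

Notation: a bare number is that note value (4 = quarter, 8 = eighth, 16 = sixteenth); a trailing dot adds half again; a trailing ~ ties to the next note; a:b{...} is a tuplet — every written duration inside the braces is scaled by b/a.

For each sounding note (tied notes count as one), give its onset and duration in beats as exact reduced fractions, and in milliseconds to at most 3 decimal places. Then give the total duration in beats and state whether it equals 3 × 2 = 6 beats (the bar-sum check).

1) 0.0ms=0b +540.541ms=1b
2) 540.541ms=1b +1621.622ms=3b
3) 2162.162ms=4b +540.541ms=1b
4) 2702.703ms=5b +270.27ms=1/2b
5) 2972.973ms=11/2b +270.27ms=1/2b
Σ=6b of 6 (111bpm 2/4) — PASS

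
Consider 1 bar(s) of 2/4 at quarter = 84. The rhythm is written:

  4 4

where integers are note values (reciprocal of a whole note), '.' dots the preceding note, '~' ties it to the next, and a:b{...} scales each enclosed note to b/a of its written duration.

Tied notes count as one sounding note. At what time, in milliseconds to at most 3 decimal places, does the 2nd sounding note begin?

1. 0.0ms @ 0 + 714.286ms (1)
2. 714.286ms @ 1 + 714.286ms (1)

note 2 onset = 1b = 714.286ms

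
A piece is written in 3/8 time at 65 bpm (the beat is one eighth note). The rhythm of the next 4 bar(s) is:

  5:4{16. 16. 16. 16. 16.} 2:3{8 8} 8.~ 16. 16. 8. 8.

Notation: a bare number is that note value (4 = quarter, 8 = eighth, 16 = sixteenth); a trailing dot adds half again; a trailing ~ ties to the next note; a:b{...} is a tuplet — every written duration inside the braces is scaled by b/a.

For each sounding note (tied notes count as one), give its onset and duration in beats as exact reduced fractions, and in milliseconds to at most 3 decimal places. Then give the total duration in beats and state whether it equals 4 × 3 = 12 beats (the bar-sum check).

1) 0.0ms=0b +553.846ms=3/5b
2) 553.846ms=3/5b +553.846ms=3/5b
3) 1107.692ms=6/5b +553.846ms=3/5b
4) 1661.538ms=9/5b +553.846ms=3/5b
5) 2215.385ms=12/5b +553.846ms=3/5b
6) 2769.231ms=3b +1384.615ms=3/2b
7) 4153.846ms=9/2b +1384.615ms=3/2b
8) 5538.462ms=6b +2076.923ms=9/4b
9) 7615.385ms=33/4b +692.308ms=3/4b
10) 8307.692ms=9b +1384.615ms=3/2b
11) 9692.308ms=21/2b +1384.615ms=3/2b
Σ=12b of 12 (65bpm 3/8) — PASS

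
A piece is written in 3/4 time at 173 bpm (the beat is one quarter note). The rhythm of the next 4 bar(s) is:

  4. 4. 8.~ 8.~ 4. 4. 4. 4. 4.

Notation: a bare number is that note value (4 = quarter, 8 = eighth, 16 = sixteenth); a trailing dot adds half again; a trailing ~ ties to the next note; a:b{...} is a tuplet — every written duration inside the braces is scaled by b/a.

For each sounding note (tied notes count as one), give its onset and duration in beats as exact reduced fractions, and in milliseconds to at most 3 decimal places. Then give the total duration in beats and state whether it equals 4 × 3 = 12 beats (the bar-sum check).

1) 0.0ms=0b +520.231ms=3/2b
2) 520.231ms=3/2b +520.231ms=3/2b
3) 1040.462ms=3b +1040.462ms=3b
4) 2080.925ms=6b +520.231ms=3/2b
5) 2601.156ms=15/2b +520.231ms=3/2b
6) 3121.387ms=9b +520.231ms=3/2b
7) 3641.618ms=21/2b +520.231ms=3/2b
Σ=12b of 12 (173bpm 3/4) — PASS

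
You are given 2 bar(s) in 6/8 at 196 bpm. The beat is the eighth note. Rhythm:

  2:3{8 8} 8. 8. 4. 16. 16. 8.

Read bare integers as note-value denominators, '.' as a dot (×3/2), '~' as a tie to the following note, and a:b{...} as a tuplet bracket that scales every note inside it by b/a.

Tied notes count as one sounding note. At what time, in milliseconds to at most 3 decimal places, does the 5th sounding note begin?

1. 0.0ms @ 0 + 459.184ms (3/2)
2. 459.184ms @ 3/2 + 459.184ms (3/2)
3. 918.367ms @ 3 + 459.184ms (3/2)
4. 1377.551ms @ 9/2 + 459.184ms (3/2)
5. 1836.735ms @ 6 + 918.367ms (3)
6. 2755.102ms @ 9 + 229.592ms (3/4)
7. 2984.694ms @ 39/4 + 229.592ms (3/4)
8. 3214.286ms @ 21/2 + 459.184ms (3/2)

note 5 onset = 6b = 1836.735ms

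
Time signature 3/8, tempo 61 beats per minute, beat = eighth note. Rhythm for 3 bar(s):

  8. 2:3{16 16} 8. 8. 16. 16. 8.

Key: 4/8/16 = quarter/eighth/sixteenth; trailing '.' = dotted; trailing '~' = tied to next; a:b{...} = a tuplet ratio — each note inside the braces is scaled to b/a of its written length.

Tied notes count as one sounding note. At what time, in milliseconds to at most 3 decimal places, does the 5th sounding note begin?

note 5 onset = 9/2b = 4426.23ms

1. 0.0ms @ 0 + 1475.41ms (3/2)
2. 1475.41ms @ 3/2 + 737.705ms (3/4)
3. 2213.115ms @ 9/4 + 737.705ms (3/4)
4. 2950.82ms @ 3 + 1475.41ms (3/2)
5. 4426.23ms @ 9/2 + 1475.41ms (3/2)
6. 5901.639ms @ 6 + 737.705ms (3/4)
7. 6639.344ms @ 27/4 + 737.705ms (3/4)
8. 7377.049ms @ 15/2 + 1475.41ms (3/2)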